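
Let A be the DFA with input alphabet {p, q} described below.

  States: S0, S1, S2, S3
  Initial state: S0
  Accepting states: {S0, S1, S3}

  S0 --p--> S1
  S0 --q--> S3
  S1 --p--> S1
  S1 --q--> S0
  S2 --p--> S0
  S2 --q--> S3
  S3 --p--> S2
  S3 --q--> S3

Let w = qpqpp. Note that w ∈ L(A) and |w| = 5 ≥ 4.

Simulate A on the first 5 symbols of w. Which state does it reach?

Run of A on the first 5 characters of w = q p q p p:
  step 0: S0  (start)
  step 1: S3  (read q: S0→S3)
  step 2: S2  (read p: S3→S2)
  step 3: S3  (read q: S2→S3)
  step 4: S2  (read p: S3→S2)
  step 5: S0  (read p: S2→S0)

After reading 5 characters, A is in state S0.

S0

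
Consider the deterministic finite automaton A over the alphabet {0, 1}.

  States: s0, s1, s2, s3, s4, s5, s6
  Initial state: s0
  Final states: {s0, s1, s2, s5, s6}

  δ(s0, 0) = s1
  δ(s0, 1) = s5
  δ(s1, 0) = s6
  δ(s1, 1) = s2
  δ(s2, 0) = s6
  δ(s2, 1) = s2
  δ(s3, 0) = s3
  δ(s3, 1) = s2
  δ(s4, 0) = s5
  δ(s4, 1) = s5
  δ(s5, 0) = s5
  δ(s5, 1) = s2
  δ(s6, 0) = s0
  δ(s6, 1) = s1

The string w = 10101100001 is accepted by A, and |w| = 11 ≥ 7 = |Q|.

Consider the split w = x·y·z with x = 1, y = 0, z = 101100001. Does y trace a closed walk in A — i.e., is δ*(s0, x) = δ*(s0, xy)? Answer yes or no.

State sequence: s0 -1-> s5 -0-> s5

After x (step 1): s5. After xy (step 2): s5.
They match, so y = 0 drives A around a cycle from s5 back to itself; pumping y any number of times keeps A in s5 before reading z, and xyⁱz ∈ L(A) for every i ≥ 0.

yes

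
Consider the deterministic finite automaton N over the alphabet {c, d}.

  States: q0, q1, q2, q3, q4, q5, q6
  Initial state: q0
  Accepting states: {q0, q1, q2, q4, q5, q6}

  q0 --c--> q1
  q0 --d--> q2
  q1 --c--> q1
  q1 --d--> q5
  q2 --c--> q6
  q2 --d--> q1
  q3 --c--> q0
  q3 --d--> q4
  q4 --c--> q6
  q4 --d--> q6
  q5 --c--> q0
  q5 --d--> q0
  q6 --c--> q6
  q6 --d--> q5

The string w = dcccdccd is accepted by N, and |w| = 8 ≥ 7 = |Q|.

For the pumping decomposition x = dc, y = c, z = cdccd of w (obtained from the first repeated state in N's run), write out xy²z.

dccccdccd

xy^2z = dc·c·c·cdccd = dccccdccd.
Reading y = c takes N from q6 back to q6, so after x·y·y the machine is still in q6, and z then leads to the accepting state q5. Hence dccccdccd ∈ L(N).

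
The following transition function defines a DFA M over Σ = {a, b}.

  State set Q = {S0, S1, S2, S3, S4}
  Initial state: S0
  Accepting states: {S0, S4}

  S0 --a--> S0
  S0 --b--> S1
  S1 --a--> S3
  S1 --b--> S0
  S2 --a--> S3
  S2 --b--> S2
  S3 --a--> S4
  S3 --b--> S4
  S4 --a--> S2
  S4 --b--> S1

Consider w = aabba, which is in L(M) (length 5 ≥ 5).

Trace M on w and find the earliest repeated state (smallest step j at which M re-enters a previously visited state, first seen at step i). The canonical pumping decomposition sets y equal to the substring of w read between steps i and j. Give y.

Run of M on w = a a b b a:
  step 0: S0  (start)
  step 1: S0  (read a: S0→S0)   ← first repeat (S0 seen earlier)
  step 2: S0  (read a: S0→S0)
  step 3: S1  (read b: S0→S1)
  step 4: S0  (read b: S1→S0)
  step 5: S0  (read a: S0→S0)

So i = 0, j = 1, giving x = w[0:0] = ε, y = w[0:1] = a, z = w[1:5] = abba.
Check: |xy| = 1 ≤ 5 and |y| = 1 ≥ 1. Reading y takes M from S0 back to S0, so every xyⁱz is accepted.

a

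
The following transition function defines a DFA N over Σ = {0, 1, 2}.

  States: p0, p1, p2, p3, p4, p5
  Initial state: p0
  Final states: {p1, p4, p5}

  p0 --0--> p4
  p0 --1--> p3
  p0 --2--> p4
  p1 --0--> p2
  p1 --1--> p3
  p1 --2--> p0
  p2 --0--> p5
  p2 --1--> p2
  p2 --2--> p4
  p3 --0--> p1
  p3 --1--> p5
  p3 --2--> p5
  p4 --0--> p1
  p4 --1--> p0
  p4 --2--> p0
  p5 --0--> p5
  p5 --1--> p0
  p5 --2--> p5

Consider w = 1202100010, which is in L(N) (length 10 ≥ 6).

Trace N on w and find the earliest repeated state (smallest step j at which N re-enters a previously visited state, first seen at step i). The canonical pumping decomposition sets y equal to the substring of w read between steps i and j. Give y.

0

State sequence: p0 -1-> p3 -2-> p5 -0-> p5 -2-> p5 -1-> p0 -0-> p4 -0-> p1 -0-> p2 -1-> p2 -0-> p5
First repeat at step 3: p5 was already visited.

So i = 2, j = 3, giving x = w[0:2] = 12, y = w[2:3] = 0, z = w[3:10] = 2100010.
Check: |xy| = 3 ≤ 6 and |y| = 1 ≥ 1. Reading y takes N from p5 back to p5, so every xyⁱz is accepted.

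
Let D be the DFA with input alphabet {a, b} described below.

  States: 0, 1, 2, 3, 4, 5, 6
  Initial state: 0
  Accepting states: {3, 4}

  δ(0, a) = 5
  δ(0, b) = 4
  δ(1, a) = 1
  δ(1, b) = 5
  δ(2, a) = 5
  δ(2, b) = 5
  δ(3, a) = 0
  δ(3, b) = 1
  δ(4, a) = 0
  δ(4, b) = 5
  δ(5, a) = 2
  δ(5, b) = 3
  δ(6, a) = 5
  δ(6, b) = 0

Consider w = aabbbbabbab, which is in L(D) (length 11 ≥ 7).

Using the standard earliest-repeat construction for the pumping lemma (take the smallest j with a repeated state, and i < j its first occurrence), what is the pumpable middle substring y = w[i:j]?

ab

Run of D on w = a a b b b b a b b a b:
  step 0: 0  (start)
  step 1: 5  (read a: 0→5)
  step 2: 2  (read a: 5→2)
  step 3: 5  (read b: 2→5)   ← first repeat (5 seen earlier)
  step 4: 3  (read b: 5→3)
  step 5: 1  (read b: 3→1)
  step 6: 5  (read b: 1→5)
  step 7: 2  (read a: 5→2)
  step 8: 5  (read b: 2→5)
  step 9: 3  (read b: 5→3)
  step 10: 0  (read a: 3→0)
  step 11: 4  (read b: 0→4)

So i = 1, j = 3, giving x = w[0:1] = a, y = w[1:3] = ab, z = w[3:11] = bbbabbab.
Check: |xy| = 3 ≤ 7 and |y| = 2 ≥ 1. Reading y takes D from 5 back to 5, so every xyⁱz is accepted.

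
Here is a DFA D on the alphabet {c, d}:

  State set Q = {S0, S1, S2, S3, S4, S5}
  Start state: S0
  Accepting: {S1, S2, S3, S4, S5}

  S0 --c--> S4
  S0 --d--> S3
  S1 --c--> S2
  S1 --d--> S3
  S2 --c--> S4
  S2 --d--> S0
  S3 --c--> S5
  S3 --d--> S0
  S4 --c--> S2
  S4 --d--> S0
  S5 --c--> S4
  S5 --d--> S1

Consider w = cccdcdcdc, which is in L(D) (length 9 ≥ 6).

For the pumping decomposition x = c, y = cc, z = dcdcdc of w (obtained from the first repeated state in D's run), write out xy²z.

xy^2z = c·cc·cc·dcdcdc = cccccdcdcdc.
Reading y = cc takes D from S4 back to S4, so after x·y·y the machine is still in S4, and z then leads to the accepting state S4. Hence cccccdcdcdc ∈ L(D).

cccccdcdcdc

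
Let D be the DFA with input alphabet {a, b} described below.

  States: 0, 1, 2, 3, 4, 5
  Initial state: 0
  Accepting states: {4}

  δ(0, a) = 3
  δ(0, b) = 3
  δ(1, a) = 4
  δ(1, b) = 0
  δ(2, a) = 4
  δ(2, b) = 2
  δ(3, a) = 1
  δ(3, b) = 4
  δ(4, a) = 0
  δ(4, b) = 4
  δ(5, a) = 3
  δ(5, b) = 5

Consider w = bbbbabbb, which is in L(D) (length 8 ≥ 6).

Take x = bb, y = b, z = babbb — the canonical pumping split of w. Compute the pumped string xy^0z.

bbbabbb

xy⁰z = xz = bb·babbb = bbbabbb.
Reading y = b takes D from 4 back to 4, so after x the machine is still in 4, and z then leads to the accepting state 4. Hence bbbabbb ∈ L(D).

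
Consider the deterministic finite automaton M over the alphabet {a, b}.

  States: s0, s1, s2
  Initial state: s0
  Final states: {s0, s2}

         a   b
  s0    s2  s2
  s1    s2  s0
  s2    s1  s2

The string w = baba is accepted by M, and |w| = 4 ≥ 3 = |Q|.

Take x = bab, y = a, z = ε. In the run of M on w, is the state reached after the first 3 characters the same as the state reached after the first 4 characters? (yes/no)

no

State sequence: s0 -b-> s2 -a-> s1 -b-> s0 -a-> s2

After x (step 3): s0. After xy (step 4): s2.
They differ (s0 ≠ s2), so y is not a cycle from the state after x; this split is not the one the pumping-lemma construction produces, and pumping y need not keep the string in L(M).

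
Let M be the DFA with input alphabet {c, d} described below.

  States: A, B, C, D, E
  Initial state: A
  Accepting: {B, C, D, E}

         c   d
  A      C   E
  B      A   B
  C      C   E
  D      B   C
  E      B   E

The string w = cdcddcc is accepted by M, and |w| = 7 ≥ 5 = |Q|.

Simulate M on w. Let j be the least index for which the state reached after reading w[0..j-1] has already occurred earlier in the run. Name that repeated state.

Run of M on w = c d c d d c c:
  step 0: A  (start)
  step 1: C  (read c: A→C)
  step 2: E  (read d: C→E)
  step 3: B  (read c: E→B)
  step 4: B  (read d: B→B)   ← first repeat (B seen earlier)
  step 5: B  (read d: B→B)
  step 6: A  (read c: B→A)
  step 7: C  (read c: A→C)

The earliest repeat is at step j = 4: M is in B, which it already visited at step i = 3.
The DFA has 5 states, so the proof of the pumping lemma guarantees a repeated state among the first 5+1 visited; the segment between the two visits is the pumpable y.

B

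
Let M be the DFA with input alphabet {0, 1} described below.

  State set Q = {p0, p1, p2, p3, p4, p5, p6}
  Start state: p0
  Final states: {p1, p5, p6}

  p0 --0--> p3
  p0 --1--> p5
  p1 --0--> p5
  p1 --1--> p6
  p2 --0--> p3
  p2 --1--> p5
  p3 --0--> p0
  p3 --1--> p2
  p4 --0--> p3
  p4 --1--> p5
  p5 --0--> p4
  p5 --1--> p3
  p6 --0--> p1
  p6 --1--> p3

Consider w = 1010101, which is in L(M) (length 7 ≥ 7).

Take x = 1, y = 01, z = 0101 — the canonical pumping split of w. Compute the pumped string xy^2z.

xy^2z = 1·01·01·0101 = 101010101.
Reading y = 01 takes M from p5 back to p5, so after x·y·y the machine is still in p5, and z then leads to the accepting state p5. Hence 101010101 ∈ L(M).

101010101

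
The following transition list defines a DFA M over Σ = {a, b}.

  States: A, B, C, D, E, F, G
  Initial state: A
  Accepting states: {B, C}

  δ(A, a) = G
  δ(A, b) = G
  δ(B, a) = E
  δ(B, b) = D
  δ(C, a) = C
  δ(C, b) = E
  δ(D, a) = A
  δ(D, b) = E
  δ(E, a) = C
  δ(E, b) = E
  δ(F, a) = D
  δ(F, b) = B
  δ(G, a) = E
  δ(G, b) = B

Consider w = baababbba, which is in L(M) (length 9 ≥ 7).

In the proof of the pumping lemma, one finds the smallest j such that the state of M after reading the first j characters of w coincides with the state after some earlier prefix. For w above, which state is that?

E

State sequence: A -b-> G -a-> E -a-> C -b-> E -a-> C -b-> E -b-> E -b-> E -a-> C
First repeat at step 4: E was already visited.

The earliest repeat is at step j = 4: M is in E, which it already visited at step i = 2.
Pumping length from the standard proof: p = 7 (the number of states). The repeated state found above gives |xy| = j ≤ 7 and |y| = j − i ≥ 1.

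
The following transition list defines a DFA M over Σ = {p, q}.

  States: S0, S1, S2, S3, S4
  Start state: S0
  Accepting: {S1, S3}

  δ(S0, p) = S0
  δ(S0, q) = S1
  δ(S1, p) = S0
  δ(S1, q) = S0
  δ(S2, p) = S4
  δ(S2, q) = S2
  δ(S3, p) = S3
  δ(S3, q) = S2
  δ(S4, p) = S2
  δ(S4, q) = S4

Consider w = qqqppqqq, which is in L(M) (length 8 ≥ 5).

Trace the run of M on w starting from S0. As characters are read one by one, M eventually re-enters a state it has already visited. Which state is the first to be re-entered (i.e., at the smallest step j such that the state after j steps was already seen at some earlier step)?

Run of M on w = q q q p p q q q:
  step 0: S0  (start)
  step 1: S1  (read q: S0→S1)
  step 2: S0  (read q: S1→S0)   ← first repeat (S0 seen earlier)
  step 3: S1  (read q: S0→S1)
  step 4: S0  (read p: S1→S0)
  step 5: S0  (read p: S0→S0)
  step 6: S1  (read q: S0→S1)
  step 7: S0  (read q: S1→S0)
  step 8: S1  (read q: S0→S1)

The earliest repeat is at step j = 2: M is in S0, which it already visited at step i = 0.
Pumping length from the standard proof: p = 5 (the number of states). The repeated state found above gives |xy| = j ≤ 5 and |y| = j − i ≥ 1.

S0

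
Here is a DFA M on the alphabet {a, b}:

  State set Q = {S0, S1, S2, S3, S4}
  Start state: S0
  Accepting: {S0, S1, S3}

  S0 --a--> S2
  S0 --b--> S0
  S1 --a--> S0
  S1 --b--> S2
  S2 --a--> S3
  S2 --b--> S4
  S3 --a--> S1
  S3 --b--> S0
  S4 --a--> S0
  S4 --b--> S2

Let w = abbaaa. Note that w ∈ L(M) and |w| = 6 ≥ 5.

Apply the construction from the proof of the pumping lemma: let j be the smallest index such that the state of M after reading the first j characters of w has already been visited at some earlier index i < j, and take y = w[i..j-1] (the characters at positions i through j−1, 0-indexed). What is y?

bb

Run of M on w = a b b a a a:
  step 0: S0  (start)
  step 1: S2  (read a: S0→S2)
  step 2: S4  (read b: S2→S4)
  step 3: S2  (read b: S4→S2)   ← first repeat (S2 seen earlier)
  step 4: S3  (read a: S2→S3)
  step 5: S1  (read a: S3→S1)
  step 6: S0  (read a: S1→S0)

So i = 1, j = 3, giving x = w[0:1] = a, y = w[1:3] = bb, z = w[3:6] = aaa.
Check: |xy| = 3 ≤ 5 and |y| = 2 ≥ 1. Reading y takes M from S2 back to S2, so every xyⁱz is accepted.
With |Q| = 5, pigeonhole forces a state repeat no later than step 5; the substring read between the first and second visits to that state can be pumped.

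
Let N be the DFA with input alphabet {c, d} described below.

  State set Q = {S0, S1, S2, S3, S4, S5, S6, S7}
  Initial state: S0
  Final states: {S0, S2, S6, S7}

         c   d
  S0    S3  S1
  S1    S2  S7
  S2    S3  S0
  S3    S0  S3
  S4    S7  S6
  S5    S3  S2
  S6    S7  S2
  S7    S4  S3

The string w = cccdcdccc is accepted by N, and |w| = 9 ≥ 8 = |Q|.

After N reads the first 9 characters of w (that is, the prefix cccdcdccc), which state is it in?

S0

State sequence: S0 -c-> S3 -c-> S0 -c-> S3 -d-> S3 -c-> S0 -d-> S1 -c-> S2 -c-> S3 -c-> S0

After reading 9 characters, N is in state S0.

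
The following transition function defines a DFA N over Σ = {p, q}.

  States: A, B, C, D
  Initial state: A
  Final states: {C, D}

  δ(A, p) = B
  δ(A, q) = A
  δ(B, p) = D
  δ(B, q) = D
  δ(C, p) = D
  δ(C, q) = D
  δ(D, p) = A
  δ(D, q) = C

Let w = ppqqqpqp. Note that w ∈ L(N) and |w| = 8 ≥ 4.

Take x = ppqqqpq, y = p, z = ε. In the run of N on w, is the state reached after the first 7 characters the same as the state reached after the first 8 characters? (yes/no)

no

State sequence: A -p-> B -p-> D -q-> C -q-> D -q-> C -p-> D -q-> C -p-> D

After x (step 7): C. After xy (step 8): D.
They differ (C ≠ D), so y is not a cycle from the state after x; this split is not the one the pumping-lemma construction produces, and pumping y need not keep the string in L(N).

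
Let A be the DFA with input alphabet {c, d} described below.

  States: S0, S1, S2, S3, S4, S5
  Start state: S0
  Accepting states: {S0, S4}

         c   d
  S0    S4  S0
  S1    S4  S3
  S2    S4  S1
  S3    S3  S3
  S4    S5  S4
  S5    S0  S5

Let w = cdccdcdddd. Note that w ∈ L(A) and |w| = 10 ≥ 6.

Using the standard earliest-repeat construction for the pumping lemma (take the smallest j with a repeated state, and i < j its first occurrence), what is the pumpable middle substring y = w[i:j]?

d

State sequence: S0 -c-> S4 -d-> S4 -c-> S5 -c-> S0 -d-> S0 -c-> S4 -d-> S4 -d-> S4 -d-> S4 -d-> S4
First repeat at step 2: S4 was already visited.

So i = 1, j = 2, giving x = w[0:1] = c, y = w[1:2] = d, z = w[2:10] = ccdcdddd.
Check: |xy| = 2 ≤ 6 and |y| = 1 ≥ 1. Reading y takes A from S4 back to S4, so every xyⁱz is accepted.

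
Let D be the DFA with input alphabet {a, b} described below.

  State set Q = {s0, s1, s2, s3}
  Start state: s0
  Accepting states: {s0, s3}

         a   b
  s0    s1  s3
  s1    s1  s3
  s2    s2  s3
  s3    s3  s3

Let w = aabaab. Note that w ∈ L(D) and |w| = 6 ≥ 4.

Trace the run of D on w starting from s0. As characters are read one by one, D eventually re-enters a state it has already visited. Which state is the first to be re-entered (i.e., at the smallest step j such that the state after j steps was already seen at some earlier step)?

State sequence: s0 -a-> s1 -a-> s1 -b-> s3 -a-> s3 -a-> s3 -b-> s3
First repeat at step 2: s1 was already visited.

The earliest repeat is at step j = 2: D is in s1, which it already visited at step i = 1.
Pumping length from the standard proof: p = 4 (the number of states). The repeated state found above gives |xy| = j ≤ 4 and |y| = j − i ≥ 1.

s1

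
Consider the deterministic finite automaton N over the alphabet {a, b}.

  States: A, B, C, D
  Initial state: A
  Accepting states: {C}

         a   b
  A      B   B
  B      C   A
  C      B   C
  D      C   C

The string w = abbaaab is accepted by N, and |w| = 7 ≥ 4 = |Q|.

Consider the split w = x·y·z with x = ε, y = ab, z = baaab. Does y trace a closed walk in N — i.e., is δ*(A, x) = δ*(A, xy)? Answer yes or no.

State sequence: A -a-> B -b-> A

After x (step 0): A. After xy (step 2): A.
They match, so y = ab drives N around a cycle from A back to itself; pumping y any number of times keeps N in A before reading z, and xyⁱz ∈ L(N) for every i ≥ 0.

yes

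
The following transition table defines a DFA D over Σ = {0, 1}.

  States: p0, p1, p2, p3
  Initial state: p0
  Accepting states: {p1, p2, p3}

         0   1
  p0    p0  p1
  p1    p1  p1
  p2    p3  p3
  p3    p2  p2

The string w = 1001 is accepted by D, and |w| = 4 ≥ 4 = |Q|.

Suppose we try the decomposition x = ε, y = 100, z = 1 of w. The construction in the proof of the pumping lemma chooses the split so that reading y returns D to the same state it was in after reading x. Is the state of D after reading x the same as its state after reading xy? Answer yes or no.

State sequence: p0 -1-> p1 -0-> p1 -0-> p1

After x (step 0): p0. After xy (step 3): p1.
They differ (p0 ≠ p1), so y is not a cycle from the state after x; this split is not the one the pumping-lemma construction produces, and pumping y need not keep the string in L(D).

no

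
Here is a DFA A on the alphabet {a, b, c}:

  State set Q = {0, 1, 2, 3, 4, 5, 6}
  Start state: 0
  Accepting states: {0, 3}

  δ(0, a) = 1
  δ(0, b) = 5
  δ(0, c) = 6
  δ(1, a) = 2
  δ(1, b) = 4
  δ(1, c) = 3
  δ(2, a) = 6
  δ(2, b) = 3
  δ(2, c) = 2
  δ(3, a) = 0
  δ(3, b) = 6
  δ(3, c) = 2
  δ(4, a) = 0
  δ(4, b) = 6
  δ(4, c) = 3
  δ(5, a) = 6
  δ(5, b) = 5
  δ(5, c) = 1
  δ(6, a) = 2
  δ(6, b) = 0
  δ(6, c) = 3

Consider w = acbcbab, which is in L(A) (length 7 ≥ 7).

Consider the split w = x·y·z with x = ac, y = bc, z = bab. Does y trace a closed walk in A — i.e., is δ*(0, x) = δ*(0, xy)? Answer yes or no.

Run of A on the first 4 characters of w = a c b c:
  step 0: 0  (start)
  step 1: 1  (read a: 0→1)
  step 2: 3  (read c: 1→3)
  step 3: 6  (read b: 3→6)
  step 4: 3  (read c: 6→3)

After x (step 2): 3. After xy (step 4): 3.
They match, so y = bc drives A around a cycle from 3 back to itself; pumping y any number of times keeps A in 3 before reading z, and xyⁱz ∈ L(A) for every i ≥ 0.

yes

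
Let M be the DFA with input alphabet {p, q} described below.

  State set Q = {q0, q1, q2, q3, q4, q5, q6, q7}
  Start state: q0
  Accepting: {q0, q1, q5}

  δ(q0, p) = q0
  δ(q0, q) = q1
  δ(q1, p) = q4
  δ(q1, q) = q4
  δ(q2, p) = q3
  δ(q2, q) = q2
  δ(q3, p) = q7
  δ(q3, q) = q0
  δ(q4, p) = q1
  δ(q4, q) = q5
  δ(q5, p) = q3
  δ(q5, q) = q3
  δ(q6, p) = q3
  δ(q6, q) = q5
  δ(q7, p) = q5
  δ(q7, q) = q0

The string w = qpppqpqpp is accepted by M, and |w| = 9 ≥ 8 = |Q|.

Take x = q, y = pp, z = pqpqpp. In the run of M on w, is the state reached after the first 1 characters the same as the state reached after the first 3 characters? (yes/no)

Run of M on the first 3 characters of w = q p p:
  step 0: q0  (start)
  step 1: q1  (read q: q0→q1)
  step 2: q4  (read p: q1→q4)
  step 3: q1  (read p: q4→q1)

After x (step 1): q1. After xy (step 3): q1.
They match, so y = pp drives M around a cycle from q1 back to itself; pumping y any number of times keeps M in q1 before reading z, and xyⁱz ∈ L(M) for every i ≥ 0.

yes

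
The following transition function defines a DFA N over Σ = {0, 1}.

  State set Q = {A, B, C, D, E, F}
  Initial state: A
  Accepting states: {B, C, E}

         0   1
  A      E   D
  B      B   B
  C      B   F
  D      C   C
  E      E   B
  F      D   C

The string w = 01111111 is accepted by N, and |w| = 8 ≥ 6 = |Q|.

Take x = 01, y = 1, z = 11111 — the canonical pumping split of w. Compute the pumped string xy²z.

xy^2z = 01·1·1·11111 = 011111111.
Reading y = 1 takes N from B back to B, so after x·y·y the machine is still in B, and z then leads to the accepting state B. Hence 011111111 ∈ L(N).

011111111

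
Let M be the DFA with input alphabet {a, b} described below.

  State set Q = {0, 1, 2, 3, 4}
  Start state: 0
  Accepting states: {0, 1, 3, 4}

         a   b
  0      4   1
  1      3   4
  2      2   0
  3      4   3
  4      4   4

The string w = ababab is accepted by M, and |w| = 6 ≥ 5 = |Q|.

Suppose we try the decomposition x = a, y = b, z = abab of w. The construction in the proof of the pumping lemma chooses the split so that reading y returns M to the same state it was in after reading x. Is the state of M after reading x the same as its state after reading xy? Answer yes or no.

State sequence: 0 -a-> 4 -b-> 4

After x (step 1): 4. After xy (step 2): 4.
They match, so y = b drives M around a cycle from 4 back to itself; pumping y any number of times keeps M in 4 before reading z, and xyⁱz ∈ L(M) for every i ≥ 0.

yes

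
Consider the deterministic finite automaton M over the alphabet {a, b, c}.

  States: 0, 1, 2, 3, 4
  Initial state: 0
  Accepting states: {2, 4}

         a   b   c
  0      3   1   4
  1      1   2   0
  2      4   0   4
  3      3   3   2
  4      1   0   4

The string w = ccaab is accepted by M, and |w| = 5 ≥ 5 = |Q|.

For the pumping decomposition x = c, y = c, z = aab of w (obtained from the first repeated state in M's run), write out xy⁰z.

xy⁰z = xz = c·aab = caab.
Reading y = c takes M from 4 back to 4, so after x the machine is still in 4, and z then leads to the accepting state 2. Hence caab ∈ L(M).

caab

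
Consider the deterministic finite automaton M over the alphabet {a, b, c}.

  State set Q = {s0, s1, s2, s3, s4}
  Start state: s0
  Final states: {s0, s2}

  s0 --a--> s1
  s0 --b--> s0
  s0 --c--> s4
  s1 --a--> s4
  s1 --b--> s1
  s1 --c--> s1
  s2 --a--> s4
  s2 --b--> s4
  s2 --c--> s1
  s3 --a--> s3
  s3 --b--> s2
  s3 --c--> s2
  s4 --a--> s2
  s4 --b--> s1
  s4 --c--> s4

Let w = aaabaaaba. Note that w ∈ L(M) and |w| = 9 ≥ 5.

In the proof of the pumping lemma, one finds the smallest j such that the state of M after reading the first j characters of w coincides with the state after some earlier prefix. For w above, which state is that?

Run of M on w = a a a b a a a b a:
  step 0: s0  (start)
  step 1: s1  (read a: s0→s1)
  step 2: s4  (read a: s1→s4)
  step 3: s2  (read a: s4→s2)
  step 4: s4  (read b: s2→s4)   ← first repeat (s4 seen earlier)
  step 5: s2  (read a: s4→s2)
  step 6: s4  (read a: s2→s4)
  step 7: s2  (read a: s4→s2)
  step 8: s4  (read b: s2→s4)
  step 9: s2  (read a: s4→s2)

The earliest repeat is at step j = 4: M is in s4, which it already visited at step i = 2.

s4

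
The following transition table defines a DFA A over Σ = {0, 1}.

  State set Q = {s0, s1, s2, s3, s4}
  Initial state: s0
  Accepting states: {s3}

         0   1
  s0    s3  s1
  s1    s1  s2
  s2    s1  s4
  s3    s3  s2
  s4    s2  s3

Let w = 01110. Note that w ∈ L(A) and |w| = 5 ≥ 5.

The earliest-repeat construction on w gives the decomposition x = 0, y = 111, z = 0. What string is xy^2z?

01111110

xy^2z = 0·111·111·0 = 01111110.
Reading y = 111 takes A from s3 back to s3, so after x·y·y the machine is still in s3, and z then leads to the accepting state s3. Hence 01111110 ∈ L(A).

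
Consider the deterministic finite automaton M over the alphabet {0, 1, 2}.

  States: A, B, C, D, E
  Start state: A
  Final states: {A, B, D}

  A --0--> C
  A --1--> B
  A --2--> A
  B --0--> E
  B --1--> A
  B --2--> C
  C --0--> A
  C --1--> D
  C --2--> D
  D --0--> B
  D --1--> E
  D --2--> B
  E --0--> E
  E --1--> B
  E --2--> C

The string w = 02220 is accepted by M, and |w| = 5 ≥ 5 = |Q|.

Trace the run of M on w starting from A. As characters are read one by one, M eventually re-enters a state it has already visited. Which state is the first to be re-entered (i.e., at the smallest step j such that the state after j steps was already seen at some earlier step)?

State sequence: A -0-> C -2-> D -2-> B -2-> C -0-> A
First repeat at step 4: C was already visited.

The earliest repeat is at step j = 4: M is in C, which it already visited at step i = 1.

C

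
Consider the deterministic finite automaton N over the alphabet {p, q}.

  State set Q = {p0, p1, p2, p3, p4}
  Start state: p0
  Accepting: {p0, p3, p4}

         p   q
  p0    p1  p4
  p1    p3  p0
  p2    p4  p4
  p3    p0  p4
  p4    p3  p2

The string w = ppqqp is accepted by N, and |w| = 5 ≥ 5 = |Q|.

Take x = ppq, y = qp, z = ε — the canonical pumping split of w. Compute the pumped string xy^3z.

ppqqpqpqp

xy^3z = ppq·qp·qp·qp·ε = ppqqpqpqp.
Reading y = qp takes N from p4 back to p4, so after x·y·y·y the machine is still in p4, and z then leads to the accepting state p4. Hence ppqqpqpqp ∈ L(N).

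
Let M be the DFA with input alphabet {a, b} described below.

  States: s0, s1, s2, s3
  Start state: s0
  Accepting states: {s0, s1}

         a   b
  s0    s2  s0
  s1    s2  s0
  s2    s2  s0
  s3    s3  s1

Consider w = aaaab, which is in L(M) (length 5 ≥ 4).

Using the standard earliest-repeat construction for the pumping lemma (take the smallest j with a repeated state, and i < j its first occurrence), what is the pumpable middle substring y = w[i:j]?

Run of M on w = a a a a b:
  step 0: s0  (start)
  step 1: s2  (read a: s0→s2)
  step 2: s2  (read a: s2→s2)   ← first repeat (s2 seen earlier)
  step 3: s2  (read a: s2→s2)
  step 4: s2  (read a: s2→s2)
  step 5: s0  (read b: s2→s0)

So i = 1, j = 2, giving x = w[0:1] = a, y = w[1:2] = a, z = w[2:5] = aab.
Check: |xy| = 2 ≤ 4 and |y| = 1 ≥ 1. Reading y takes M from s2 back to s2, so every xyⁱz is accepted.

a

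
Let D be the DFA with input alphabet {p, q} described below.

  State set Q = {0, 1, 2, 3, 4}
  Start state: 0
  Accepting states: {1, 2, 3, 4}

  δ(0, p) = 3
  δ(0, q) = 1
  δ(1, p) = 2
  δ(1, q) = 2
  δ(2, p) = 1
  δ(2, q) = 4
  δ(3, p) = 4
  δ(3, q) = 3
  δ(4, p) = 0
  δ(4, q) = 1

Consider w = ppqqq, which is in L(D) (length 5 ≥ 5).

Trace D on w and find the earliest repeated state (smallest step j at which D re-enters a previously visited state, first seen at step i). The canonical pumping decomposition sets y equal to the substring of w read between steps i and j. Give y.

qqq

State sequence: 0 -p-> 3 -p-> 4 -q-> 1 -q-> 2 -q-> 4
First repeat at step 5: 4 was already visited.

So i = 2, j = 5, giving x = w[0:2] = pp, y = w[2:5] = qqq, z = w[5:5] = ε.
Check: |xy| = 5 ≤ 5 and |y| = 3 ≥ 1. Reading y takes D from 4 back to 4, so every xyⁱz is accepted.
Since D has 5 states, any run of length ≥ 5 visits 5+1 states, so by pigeonhole some state repeats within the first 5 steps — that repeat gives the pumpable loop.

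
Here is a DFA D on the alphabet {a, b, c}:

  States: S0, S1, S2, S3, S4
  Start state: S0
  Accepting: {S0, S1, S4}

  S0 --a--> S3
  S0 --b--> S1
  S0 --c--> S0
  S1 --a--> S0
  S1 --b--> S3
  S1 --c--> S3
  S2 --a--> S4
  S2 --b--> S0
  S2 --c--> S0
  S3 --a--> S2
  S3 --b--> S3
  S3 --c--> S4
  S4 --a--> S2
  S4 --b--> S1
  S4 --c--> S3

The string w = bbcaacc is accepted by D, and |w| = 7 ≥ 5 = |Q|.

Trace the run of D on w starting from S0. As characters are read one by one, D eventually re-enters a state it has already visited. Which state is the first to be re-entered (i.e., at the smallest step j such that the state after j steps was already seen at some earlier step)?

State sequence: S0 -b-> S1 -b-> S3 -c-> S4 -a-> S2 -a-> S4 -c-> S3 -c-> S4
First repeat at step 5: S4 was already visited.

The earliest repeat is at step j = 5: D is in S4, which it already visited at step i = 3.
Since D has 5 states, any run of length ≥ 5 visits 5+1 states, so by pigeonhole some state repeats within the first 5 steps — that repeat gives the pumpable loop.

S4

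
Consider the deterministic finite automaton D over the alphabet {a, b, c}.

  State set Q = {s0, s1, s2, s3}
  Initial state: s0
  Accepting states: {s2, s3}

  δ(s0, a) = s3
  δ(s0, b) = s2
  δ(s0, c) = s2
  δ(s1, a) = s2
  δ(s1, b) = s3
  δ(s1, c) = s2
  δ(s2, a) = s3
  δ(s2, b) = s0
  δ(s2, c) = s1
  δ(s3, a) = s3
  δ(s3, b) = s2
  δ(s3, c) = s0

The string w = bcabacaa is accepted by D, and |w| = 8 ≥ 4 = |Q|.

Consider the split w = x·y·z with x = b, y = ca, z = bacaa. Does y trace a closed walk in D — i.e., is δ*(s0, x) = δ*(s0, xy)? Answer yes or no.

yes

Run of D on the first 3 characters of w = b c a:
  step 0: s0  (start)
  step 1: s2  (read b: s0→s2)
  step 2: s1  (read c: s2→s1)
  step 3: s2  (read a: s1→s2)

After x (step 1): s2. After xy (step 3): s2.
They match, so y = ca drives D around a cycle from s2 back to itself; pumping y any number of times keeps D in s2 before reading z, and xyⁱz ∈ L(D) for every i ≥ 0.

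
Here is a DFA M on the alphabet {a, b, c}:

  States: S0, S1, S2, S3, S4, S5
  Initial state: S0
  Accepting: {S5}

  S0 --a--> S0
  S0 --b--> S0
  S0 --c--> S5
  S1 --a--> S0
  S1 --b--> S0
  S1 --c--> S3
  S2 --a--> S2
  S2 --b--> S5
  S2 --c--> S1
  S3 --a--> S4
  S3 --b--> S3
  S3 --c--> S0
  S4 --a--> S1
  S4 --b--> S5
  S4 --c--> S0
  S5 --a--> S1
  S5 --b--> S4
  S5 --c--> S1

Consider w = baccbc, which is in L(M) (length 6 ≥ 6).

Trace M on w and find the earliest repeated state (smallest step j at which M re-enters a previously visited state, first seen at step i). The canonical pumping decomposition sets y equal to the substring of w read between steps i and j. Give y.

b

State sequence: S0 -b-> S0 -a-> S0 -c-> S5 -c-> S1 -b-> S0 -c-> S5
First repeat at step 1: S0 was already visited.

So i = 0, j = 1, giving x = w[0:0] = ε, y = w[0:1] = b, z = w[1:6] = accbc.
Check: |xy| = 1 ≤ 6 and |y| = 1 ≥ 1. Reading y takes M from S0 back to S0, so every xyⁱz is accepted.
Pumping length from the standard proof: p = 6 (the number of states). The repeated state found above gives |xy| = j ≤ 6 and |y| = j − i ≥ 1.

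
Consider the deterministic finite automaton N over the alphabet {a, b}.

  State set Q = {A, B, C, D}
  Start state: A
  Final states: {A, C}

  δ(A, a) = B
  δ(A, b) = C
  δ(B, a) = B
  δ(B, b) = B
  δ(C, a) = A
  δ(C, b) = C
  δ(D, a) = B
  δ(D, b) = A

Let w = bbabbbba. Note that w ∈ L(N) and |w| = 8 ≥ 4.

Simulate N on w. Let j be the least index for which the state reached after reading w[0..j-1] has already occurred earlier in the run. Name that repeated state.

C

State sequence: A -b-> C -b-> C -a-> A -b-> C -b-> C -b-> C -b-> C -a-> A
First repeat at step 2: C was already visited.

The earliest repeat is at step j = 2: N is in C, which it already visited at step i = 1.
The DFA has 4 states, so the proof of the pumping lemma guarantees a repeated state among the first 4+1 visited; the segment between the two visits is the pumpable y.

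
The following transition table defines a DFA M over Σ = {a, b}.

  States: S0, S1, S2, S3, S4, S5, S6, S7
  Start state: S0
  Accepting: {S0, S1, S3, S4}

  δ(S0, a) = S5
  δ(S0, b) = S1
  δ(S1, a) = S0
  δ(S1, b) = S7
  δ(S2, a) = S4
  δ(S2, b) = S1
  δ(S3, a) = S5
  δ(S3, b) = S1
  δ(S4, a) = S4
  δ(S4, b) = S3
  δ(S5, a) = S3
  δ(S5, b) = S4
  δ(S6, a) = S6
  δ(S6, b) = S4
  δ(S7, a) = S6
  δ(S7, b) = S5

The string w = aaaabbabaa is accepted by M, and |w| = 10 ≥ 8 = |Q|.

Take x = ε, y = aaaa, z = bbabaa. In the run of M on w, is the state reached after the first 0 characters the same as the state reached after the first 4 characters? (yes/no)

no

Run of M on the first 4 characters of w = a a a a:
  step 0: S0  (start)
  step 1: S5  (read a: S0→S5)
  step 2: S3  (read a: S5→S3)
  step 3: S5  (read a: S3→S5)
  step 4: S3  (read a: S5→S3)

After x (step 0): S0. After xy (step 4): S3.
They differ (S0 ≠ S3), so y is not a cycle from the state after x; this split is not the one the pumping-lemma construction produces, and pumping y need not keep the string in L(M).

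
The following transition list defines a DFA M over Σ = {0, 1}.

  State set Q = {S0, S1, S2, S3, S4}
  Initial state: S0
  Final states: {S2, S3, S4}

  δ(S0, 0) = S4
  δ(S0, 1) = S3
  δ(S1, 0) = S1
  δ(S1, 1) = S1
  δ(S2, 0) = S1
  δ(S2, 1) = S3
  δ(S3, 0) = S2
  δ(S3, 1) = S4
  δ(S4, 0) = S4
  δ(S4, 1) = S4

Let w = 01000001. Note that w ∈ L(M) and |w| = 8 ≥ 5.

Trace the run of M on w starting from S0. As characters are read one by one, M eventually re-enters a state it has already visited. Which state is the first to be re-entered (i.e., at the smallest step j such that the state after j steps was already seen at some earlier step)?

State sequence: S0 -0-> S4 -1-> S4 -0-> S4 -0-> S4 -0-> S4 -0-> S4 -0-> S4 -1-> S4
First repeat at step 2: S4 was already visited.

The earliest repeat is at step j = 2: M is in S4, which it already visited at step i = 1.
Since M has 5 states, any run of length ≥ 5 visits 5+1 states, so by pigeonhole some state repeats within the first 5 steps — that repeat gives the pumpable loop.

S4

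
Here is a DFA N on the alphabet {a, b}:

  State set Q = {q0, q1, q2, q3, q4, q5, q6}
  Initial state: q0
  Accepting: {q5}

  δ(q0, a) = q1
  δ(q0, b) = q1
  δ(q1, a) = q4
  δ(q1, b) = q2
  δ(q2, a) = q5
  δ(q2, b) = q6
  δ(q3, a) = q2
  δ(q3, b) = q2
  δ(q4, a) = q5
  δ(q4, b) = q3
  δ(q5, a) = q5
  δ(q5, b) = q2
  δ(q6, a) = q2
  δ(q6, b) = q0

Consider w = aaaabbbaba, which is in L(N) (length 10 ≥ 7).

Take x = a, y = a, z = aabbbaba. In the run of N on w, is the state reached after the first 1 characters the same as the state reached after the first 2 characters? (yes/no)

Run of N on the first 2 characters of w = a a:
  step 0: q0  (start)
  step 1: q1  (read a: q0→q1)
  step 2: q4  (read a: q1→q4)

After x (step 1): q1. After xy (step 2): q4.
They differ (q1 ≠ q4), so y is not a cycle from the state after x; this split is not the one the pumping-lemma construction produces, and pumping y need not keep the string in L(N).

no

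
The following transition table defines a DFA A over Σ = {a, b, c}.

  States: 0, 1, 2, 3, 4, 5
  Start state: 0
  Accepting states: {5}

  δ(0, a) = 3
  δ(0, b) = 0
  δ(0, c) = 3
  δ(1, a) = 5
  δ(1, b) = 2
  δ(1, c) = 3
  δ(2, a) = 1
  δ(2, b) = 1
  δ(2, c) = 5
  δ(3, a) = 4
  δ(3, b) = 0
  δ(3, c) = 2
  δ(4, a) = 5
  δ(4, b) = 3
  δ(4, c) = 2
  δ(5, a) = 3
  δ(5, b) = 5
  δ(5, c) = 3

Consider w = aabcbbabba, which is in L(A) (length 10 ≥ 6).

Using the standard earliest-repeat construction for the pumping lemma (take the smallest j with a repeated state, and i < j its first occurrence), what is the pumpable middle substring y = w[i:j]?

ab

State sequence: 0 -a-> 3 -a-> 4 -b-> 3 -c-> 2 -b-> 1 -b-> 2 -a-> 1 -b-> 2 -b-> 1 -a-> 5
First repeat at step 3: 3 was already visited.

So i = 1, j = 3, giving x = w[0:1] = a, y = w[1:3] = ab, z = w[3:10] = cbbabba.
Check: |xy| = 3 ≤ 6 and |y| = 2 ≥ 1. Reading y takes A from 3 back to 3, so every xyⁱz is accepted.
The DFA has 6 states, so the proof of the pumping lemma guarantees a repeated state among the first 6+1 visited; the segment between the two visits is the pumpable y.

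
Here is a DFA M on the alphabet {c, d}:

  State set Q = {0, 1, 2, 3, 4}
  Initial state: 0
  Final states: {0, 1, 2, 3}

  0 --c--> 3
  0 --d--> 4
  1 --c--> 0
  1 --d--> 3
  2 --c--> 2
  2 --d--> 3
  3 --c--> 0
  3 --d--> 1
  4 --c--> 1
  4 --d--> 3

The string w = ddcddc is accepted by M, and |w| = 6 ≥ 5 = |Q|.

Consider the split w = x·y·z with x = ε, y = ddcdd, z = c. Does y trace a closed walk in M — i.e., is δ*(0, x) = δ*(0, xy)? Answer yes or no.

Run of M on the first 5 characters of w = d d c d d:
  step 0: 0  (start)
  step 1: 4  (read d: 0→4)
  step 2: 3  (read d: 4→3)
  step 3: 0  (read c: 3→0)
  step 4: 4  (read d: 0→4)
  step 5: 3  (read d: 4→3)

After x (step 0): 0. After xy (step 5): 3.
They differ (0 ≠ 3), so y is not a cycle from the state after x; this split is not the one the pumping-lemma construction produces, and pumping y need not keep the string in L(M).

no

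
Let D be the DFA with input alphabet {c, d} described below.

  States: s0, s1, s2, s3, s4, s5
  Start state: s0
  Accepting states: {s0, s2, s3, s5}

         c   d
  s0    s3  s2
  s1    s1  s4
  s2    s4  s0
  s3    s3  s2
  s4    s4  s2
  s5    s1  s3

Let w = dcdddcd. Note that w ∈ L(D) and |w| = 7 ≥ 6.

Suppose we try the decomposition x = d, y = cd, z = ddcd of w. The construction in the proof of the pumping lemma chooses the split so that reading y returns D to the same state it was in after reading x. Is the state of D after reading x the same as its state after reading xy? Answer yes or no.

yes

State sequence: s0 -d-> s2 -c-> s4 -d-> s2

After x (step 1): s2. After xy (step 3): s2.
They match, so y = cd drives D around a cycle from s2 back to itself; pumping y any number of times keeps D in s2 before reading z, and xyⁱz ∈ L(D) for every i ≥ 0.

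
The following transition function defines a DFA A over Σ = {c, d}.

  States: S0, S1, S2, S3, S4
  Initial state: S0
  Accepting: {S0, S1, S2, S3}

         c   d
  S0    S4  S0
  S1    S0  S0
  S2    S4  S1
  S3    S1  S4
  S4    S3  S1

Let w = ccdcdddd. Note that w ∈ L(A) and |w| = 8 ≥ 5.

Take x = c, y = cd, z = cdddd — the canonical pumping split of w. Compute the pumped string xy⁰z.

ccdddd

xy⁰z = xz = c·cdddd = ccdddd.
Reading y = cd takes A from S4 back to S4, so after x the machine is still in S4, and z then leads to the accepting state S0. Hence ccdddd ∈ L(A).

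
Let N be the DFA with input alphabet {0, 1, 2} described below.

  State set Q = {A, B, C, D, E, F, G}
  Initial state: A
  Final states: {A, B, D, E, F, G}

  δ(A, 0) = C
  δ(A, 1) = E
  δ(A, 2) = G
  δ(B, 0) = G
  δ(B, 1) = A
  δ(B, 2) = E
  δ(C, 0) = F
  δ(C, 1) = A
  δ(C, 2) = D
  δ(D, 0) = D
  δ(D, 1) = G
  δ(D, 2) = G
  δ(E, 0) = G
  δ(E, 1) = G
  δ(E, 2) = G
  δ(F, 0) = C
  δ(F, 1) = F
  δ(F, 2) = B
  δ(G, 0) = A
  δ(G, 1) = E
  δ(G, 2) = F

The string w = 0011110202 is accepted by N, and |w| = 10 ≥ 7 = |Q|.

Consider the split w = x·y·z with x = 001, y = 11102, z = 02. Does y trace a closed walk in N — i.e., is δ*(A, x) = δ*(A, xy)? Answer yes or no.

no

Run of N on the first 8 characters of w = 0 0 1 1 1 1 0 2:
  step 0: A  (start)
  step 1: C  (read 0: A→C)
  step 2: F  (read 0: C→F)
  step 3: F  (read 1: F→F)
  step 4: F  (read 1: F→F)
  step 5: F  (read 1: F→F)
  step 6: F  (read 1: F→F)
  step 7: C  (read 0: F→C)
  step 8: D  (read 2: C→D)

After x (step 3): F. After xy (step 8): D.
They differ (F ≠ D), so y is not a cycle from the state after x; this split is not the one the pumping-lemma construction produces, and pumping y need not keep the string in L(N).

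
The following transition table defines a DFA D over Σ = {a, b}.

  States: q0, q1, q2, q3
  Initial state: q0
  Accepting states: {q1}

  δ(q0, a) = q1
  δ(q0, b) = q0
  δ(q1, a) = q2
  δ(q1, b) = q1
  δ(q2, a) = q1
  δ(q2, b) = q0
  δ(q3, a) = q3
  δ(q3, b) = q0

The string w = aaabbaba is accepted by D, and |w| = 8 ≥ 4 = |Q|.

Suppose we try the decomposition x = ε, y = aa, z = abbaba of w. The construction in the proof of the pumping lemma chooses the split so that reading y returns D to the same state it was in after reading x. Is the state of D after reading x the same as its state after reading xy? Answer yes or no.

Run of D on the first 2 characters of w = a a:
  step 0: q0  (start)
  step 1: q1  (read a: q0→q1)
  step 2: q2  (read a: q1→q2)

After x (step 0): q0. After xy (step 2): q2.
They differ (q0 ≠ q2), so y is not a cycle from the state after x; this split is not the one the pumping-lemma construction produces, and pumping y need not keep the string in L(D).

no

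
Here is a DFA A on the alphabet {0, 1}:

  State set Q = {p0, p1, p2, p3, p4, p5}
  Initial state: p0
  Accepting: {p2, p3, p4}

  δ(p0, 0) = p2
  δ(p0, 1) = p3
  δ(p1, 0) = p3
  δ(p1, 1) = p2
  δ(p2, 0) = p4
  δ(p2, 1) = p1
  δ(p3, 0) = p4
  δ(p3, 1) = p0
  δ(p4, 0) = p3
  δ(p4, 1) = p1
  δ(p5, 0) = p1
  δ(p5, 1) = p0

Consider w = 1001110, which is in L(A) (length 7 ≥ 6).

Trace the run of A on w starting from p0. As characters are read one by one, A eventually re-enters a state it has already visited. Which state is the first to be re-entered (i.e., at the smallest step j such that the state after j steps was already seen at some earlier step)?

p3

Run of A on w = 1 0 0 1 1 1 0:
  step 0: p0  (start)
  step 1: p3  (read 1: p0→p3)
  step 2: p4  (read 0: p3→p4)
  step 3: p3  (read 0: p4→p3)   ← first repeat (p3 seen earlier)
  step 4: p0  (read 1: p3→p0)
  step 5: p3  (read 1: p0→p3)
  step 6: p0  (read 1: p3→p0)
  step 7: p2  (read 0: p0→p2)

The earliest repeat is at step j = 3: A is in p3, which it already visited at step i = 1.
Pumping length from the standard proof: p = 6 (the number of states). The repeated state found above gives |xy| = j ≤ 6 and |y| = j − i ≥ 1.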